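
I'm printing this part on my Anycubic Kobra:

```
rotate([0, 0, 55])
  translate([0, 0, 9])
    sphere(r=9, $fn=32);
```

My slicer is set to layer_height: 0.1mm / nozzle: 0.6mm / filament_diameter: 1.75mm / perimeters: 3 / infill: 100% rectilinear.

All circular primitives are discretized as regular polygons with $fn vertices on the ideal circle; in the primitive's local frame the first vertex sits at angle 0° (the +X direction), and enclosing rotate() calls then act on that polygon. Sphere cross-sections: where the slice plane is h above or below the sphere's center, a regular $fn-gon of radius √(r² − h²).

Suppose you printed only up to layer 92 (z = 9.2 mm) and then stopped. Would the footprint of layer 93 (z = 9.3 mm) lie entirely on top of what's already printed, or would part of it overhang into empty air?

Compare the two slices. At z = 9.2: the r=9 sphere contributes a regular 32-gon of circumradius √(9²−0.2²) = 8.998 (area = (32/2)·8.998²·sin(360°/32) = 252.71 mm²); (rotated 55° about Z; rotation is an isometry so areas/perimeters/island counts are preserved). At z = 9.3: the r=9 sphere contributes a regular 32-gon of circumradius √(9²−0.3²) = 8.995 (area = (32/2)·8.995²·sin(360°/32) = 252.56 mm²); (whole slice rotated 55° about Z — lengths, areas and connectivity unchanged). Checking containment: the cross-section at z = 9.3 is a subset of the cross-section at z = 9.2.

entirely on top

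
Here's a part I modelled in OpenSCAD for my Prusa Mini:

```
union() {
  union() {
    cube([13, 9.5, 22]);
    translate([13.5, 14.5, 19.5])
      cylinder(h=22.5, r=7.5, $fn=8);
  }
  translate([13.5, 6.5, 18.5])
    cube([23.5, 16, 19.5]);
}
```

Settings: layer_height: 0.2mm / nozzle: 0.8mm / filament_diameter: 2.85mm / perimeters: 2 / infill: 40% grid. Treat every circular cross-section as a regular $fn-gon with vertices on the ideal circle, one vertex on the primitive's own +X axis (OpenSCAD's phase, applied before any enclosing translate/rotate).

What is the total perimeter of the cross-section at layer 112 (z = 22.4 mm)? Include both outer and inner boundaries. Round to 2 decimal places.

At z = 22.4 mm: the cube is absent (z outside [0, 22]); the r=7.5 cylinder at (13.5, 14.5) contributes a regular 8-gon of circumradius 7.5 (perimeter = 2·8·7.500·sin(180°/8) = 45.92 mm); Taking the union: only the r=7.5 cylinder at (13.5, 14.5) is present, so the union is just that shape — boundary = 45.92 mm; the cube at (13.5, 6.5) is present — its section is the full 23.5×16 rectangle (perimeter 79.00 mm); Combining (union): the regions partially overlap (shared area 79.55 mm²), so the edge portions inside another operand are dropped and the merged outline is re-measured after clipping — boundary = 86.96 mm. Overall, the cross-section is a single solid region. Total boundary length (outer) = 86.96 mm.

86.96 mm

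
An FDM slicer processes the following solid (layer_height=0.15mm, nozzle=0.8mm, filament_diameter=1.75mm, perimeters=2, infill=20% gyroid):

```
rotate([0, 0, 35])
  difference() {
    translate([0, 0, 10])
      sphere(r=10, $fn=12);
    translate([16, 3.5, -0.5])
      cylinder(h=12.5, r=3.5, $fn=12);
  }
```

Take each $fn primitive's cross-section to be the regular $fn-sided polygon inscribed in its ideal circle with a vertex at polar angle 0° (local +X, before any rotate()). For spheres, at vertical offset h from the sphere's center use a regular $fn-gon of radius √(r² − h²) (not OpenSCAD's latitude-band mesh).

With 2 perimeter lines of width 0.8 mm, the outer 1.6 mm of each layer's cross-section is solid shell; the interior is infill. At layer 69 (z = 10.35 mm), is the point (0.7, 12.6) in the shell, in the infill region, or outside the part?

outside

At z = 10.35 mm: the r=10 sphere slices to a regular 12-gon of circumradius 9.994 (√(r²−h²) with h=0.35 from center); the cylinder at (16, 3.5): section is a regular 12-gon, circumradius r=3.5; Subtracting the remaining from the first: starting from the r=10 sphere, the r=3.5 cylinder at (16, 3.5) misses the remaining region (no effect) — 1 connected region; (whole slice rotated 35° about Z — lengths, areas and connectivity unchanged). Overall, the cross-section is a single solid region. Undo the 35° rotation: the query point maps to (7.800, 9.920) in the un-rotated model frame. The nearest boundary edge runs (5.00, 8.65)→(8.65, 5.00); distance from the point to it = 2.88 mm. The point is not inside any of the regions above, so it lies outside the cross-section (2.88 mm from the nearest boundary).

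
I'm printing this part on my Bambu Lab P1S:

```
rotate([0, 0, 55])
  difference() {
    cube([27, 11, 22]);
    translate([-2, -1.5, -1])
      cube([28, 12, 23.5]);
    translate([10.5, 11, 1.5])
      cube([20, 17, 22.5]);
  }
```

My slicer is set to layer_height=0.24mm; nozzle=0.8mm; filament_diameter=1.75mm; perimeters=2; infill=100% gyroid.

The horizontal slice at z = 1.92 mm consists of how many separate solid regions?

1

At z = 1.92 mm: the cube (footprint 27×11) is included at this height; the 28×12 cube at (-2, -1.5) contributes its full rectangle; the 20×17 cube at (10.5, 11) contributes its full rectangle; Subtracting the remaining from the first: starting from the 27×11 cube, the 28×12 cube at (-2, -1.5) partially overlaps it — only the 273.00 mm² overlap (of its 336.00 mm²) is removed, clipping the outline; the 20×17 cube at (10.5, 11) misses the remaining region (no effect) — 1 connected region; (whole slice rotated 55° about Z — lengths, areas and connectivity unchanged). The result has 1 disconnected region.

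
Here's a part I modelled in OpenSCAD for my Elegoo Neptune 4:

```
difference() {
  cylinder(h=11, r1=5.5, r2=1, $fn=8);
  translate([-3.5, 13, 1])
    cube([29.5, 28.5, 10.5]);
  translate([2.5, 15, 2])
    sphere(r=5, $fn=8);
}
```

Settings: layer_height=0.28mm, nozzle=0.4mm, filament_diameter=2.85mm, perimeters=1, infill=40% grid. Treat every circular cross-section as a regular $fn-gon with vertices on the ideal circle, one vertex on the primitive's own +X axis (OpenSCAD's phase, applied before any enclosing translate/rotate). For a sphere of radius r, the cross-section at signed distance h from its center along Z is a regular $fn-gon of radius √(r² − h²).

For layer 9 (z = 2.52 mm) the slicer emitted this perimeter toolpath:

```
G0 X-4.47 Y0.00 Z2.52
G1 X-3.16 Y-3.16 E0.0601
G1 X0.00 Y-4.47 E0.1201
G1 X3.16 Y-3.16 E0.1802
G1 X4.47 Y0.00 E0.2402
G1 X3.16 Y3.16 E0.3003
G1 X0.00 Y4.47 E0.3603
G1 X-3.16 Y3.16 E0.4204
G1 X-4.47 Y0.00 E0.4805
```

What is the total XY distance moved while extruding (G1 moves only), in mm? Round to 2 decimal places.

27.37 mm

Sum the Euclidean lengths of each G1 segment: total = 27.37 mm.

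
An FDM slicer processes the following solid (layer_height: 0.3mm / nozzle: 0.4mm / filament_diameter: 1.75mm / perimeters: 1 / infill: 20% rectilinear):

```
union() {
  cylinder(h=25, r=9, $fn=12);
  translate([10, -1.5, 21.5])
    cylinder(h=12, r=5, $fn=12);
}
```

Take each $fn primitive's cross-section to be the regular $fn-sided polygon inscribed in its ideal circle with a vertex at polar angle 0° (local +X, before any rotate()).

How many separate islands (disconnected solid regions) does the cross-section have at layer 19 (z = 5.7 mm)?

At z = 5.7 mm: the cylinder: section is a regular 12-gon, circumradius r=9; the cylinder at (10, -1.5) does not reach this height (z outside [21.5, 33.5]); Combining (union): only the r=9 cylinder is present, so the union is just that shape — 1 connected region. Overall, the cross-section is a single solid region. Island count = 1.

1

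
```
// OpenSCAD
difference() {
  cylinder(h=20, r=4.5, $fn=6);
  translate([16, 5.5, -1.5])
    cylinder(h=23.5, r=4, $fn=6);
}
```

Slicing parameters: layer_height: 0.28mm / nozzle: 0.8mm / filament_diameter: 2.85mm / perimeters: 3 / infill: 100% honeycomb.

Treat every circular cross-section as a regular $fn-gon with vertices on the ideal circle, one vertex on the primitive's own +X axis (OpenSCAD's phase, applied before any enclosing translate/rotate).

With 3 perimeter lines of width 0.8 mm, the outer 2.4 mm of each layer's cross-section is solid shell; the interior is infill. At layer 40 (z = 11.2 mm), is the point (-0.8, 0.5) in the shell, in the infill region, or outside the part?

infill

At z = 11.2 mm: the r=4.5 cylinder contributes a regular 6-gon of circumradius 4.5; the r=4 cylinder at (16, 5.5) contributes a regular 6-gon of circumradius 4; Subtracting the remaining from the first: starting from the r=4.5 cylinder, the r=4 cylinder at (16, 5.5) misses the remaining region (no effect) — 1 connected region. Overall, the cross-section is a single solid region. The nearest boundary edge runs (-4.50, 0.00)→(-2.25, 3.90); distance from the point to it = 2.95 mm. The point is inside the cross-section and 2.95 mm from the nearest boundary — more than the 2.4 mm shell width (3 × 0.8), so it's in the infill interior.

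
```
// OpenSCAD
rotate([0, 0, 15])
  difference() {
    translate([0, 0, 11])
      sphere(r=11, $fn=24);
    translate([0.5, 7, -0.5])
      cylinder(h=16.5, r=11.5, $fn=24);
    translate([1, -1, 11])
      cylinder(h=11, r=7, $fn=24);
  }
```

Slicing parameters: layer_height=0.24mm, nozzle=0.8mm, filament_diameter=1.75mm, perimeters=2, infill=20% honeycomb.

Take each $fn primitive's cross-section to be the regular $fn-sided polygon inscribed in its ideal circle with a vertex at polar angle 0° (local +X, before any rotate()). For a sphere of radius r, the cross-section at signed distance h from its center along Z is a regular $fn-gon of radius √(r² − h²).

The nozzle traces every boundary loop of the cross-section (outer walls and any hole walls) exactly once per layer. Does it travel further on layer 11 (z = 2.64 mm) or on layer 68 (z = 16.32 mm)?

Layer 11 (z = 2.64): the r=11 sphere slices to a regular 24-gon of circumradius 7.149 (√(r²−h²) with h=8.36 from center) (perimeter = 2·24·7.149·sin(180°/24) = 44.79 mm); the r=11.5 cylinder at (0.5, 7) gives a regular 24-gon of circumradius 11.5 (constant along its height) (perimeter = 2·24·11.500·sin(180°/24) = 72.05 mm); the cylinder at (1, -1) does not reach this height (z outside [11, 22]); Taking the first minus the rest: starting from the r=11 sphere, the r=11.5 cylinder at (0.5, 7) partially overlaps it — only the 130.55 mm² overlap (of its 410.75 mm²) is removed, clipping the outline — boundary = 32.37 mm; (rotated 15° about Z; rotation is an isometry so areas/perimeters/island counts are preserved). So its perimeter = 32.37 mm. Layer 68 (z = 16.32): the r=11 sphere slices to a regular 24-gon of circumradius 9.628 (√(r²−h²) with h=5.32 from center) (perimeter = 2·24·9.628·sin(180°/24) = 60.32 mm); the cylinder at (0.5, 7) is not intersected at this z (z outside [-0.5, 16]); the r=7 cylinder at (1, -1) contributes a regular 24-gon of circumradius 7 (perimeter = 2·24·7.000·sin(180°/24) = 43.86 mm); After the difference (first − rest): starting from the r=11 sphere, the r=7 cylinder at (1, -1) lies wholly inside it (removes its full 152.19 mm² and its 43.86 mm outline becomes a hole wall) — boundary (outer + 1 inner loop) = 104.18 mm; (whole slice rotated 15° about Z — lengths, areas and connectivity unchanged). So its perimeter = 104.18 mm. Layer 68 is larger (104.18 vs 32.37 mm).

layer 68 (z = 16.32 mm)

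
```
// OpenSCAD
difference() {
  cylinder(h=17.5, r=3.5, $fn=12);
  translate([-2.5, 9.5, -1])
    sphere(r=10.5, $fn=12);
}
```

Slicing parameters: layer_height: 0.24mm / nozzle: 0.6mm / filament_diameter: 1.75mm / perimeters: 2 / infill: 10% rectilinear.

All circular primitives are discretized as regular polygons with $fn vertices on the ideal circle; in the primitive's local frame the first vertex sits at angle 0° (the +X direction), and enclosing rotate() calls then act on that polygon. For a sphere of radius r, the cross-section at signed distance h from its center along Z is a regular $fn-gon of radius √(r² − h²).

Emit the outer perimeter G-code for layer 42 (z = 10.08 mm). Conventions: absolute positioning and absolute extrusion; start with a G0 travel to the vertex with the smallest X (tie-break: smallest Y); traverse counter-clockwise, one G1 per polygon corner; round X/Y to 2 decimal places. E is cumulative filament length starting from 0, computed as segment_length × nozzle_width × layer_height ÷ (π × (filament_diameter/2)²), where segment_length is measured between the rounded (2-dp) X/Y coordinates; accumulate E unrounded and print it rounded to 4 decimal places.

G0 X-3.50 Y0.00 Z10.08
G1 X-3.03 Y-1.75 E0.1085
G1 X-1.75 Y-3.03 E0.2169
G1 X0.00 Y-3.50 E0.3253
G1 X1.75 Y-3.03 E0.4338
G1 X3.03 Y-1.75 E0.5422
G1 X3.50 Y0.00 E0.6507
G1 X3.03 Y1.75 E0.7592
G1 X1.75 Y3.03 E0.8675
G1 X0.00 Y3.50 E0.9760
G1 X-1.75 Y3.03 E1.0845
G1 X-3.03 Y1.75 E1.1929
G1 X-3.50 Y0.00 E1.3013

At z = 10.08 mm: the cylinder: section is a regular 12-gon, circumradius r=3.5; the sphere at (-2.5, 9.5) is not intersected at this z (|z−center|=11.080 > r=10.5); After the difference (first − rest): none of the subtracted shapes is present at this height, so the r=3.5 cylinder is unchanged — 1 connected region. The outline is a single polygon with 12 vertices. Extrusion per mm of travel: 0.6 × 0.24 / (π × 0.875²) = 0.059868. Accumulating E over each segment gives final E = 1.3013.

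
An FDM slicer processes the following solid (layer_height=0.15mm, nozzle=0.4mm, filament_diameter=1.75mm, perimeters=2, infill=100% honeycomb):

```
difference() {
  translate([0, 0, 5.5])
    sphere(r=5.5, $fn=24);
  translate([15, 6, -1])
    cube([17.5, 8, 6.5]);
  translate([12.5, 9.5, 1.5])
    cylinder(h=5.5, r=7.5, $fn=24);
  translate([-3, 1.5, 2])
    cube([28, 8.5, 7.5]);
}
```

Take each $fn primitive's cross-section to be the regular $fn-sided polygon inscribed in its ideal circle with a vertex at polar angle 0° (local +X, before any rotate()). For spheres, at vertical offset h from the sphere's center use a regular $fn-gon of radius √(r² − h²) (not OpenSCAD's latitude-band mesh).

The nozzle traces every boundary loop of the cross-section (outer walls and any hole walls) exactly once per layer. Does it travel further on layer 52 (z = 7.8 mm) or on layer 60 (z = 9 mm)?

Layer 52 (z = 7.8): the r=5.5 sphere slices to a regular 24-gon of circumradius 4.996 (√(r²−h²) with h=2.3 from center) (perimeter = 2·24·4.996·sin(180°/24) = 31.30 mm); the cube at (15, 6) does not reach this height (z outside [-1, 5.5]); the cylinder at (12.5, 9.5) does not reach this height (z outside [1.5, 7]); the 28×8.5 cube at (-3, 1.5) contributes its full rectangle (perimeter 73.00 mm); Subtracting the remaining from the first: starting from the r=5.5 sphere, the 28×8.5 cube at (-3, 1.5) partially overlaps it — only the 21.48 mm² overlap (of its 238.00 mm²) is removed, clipping the outline — boundary = 31.94 mm. So its perimeter = 31.94 mm. Layer 60 (z = 9): the r=5.5 sphere slices to a regular 24-gon of circumradius 4.243 (√(r²−h²) with h=3.5 from center) (perimeter = 2·24·4.243·sin(180°/24) = 26.58 mm); the cube at (15, 6) is absent (z outside [-1, 5.5]); the cylinder at (12.5, 9.5) is not intersected at this z (z outside [1.5, 7]); the cube at (-3, 1.5) (footprint 28×8.5) is included at this height (perimeter 73.00 mm); Taking the first minus the rest: starting from the r=5.5 sphere, the 28×8.5 cube at (-3, 1.5) partially overlaps it — only the 14.77 mm² overlap (of its 238.00 mm²) is removed, clipping the outline — boundary = 26.59 mm. So its perimeter = 26.59 mm. Layer 52 is larger (31.94 vs 26.59 mm).

layer 52 (z = 7.8 mm)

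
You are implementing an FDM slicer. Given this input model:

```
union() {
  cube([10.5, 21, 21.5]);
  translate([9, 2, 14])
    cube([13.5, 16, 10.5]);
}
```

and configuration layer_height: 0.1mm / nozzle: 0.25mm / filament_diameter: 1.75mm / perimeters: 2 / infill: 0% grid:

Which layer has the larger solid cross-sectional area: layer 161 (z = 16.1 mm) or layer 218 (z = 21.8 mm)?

layer 161 (z = 16.1 mm)

Layer 161 (z = 16.1): the cube is present — its section is the full 10.5×21 rectangle (area 220.50 mm²); the cube at (9, 2) is present — its section is the full 13.5×16 rectangle (area 216.00 mm²); Merging all regions: the regions partially overlap — summed areas 436.50 mm² minus the doubly-counted overlap 24.00 mm² gives 412.50 mm² — area = 412.50 mm². So its area = 412.50 mm². Layer 218 (z = 21.8): the cube does not reach this height (z outside [0, 21.5]); the 13.5×16 cube at (9, 2) contributes its full rectangle (area 216.00 mm²); Merging all regions: only the 13.5×16 cube at (9, 2) is present, so the union is just that shape — area = 216.00 mm². So its area = 216.00 mm². Layer 161 is larger (412.50 vs 216.00 mm²).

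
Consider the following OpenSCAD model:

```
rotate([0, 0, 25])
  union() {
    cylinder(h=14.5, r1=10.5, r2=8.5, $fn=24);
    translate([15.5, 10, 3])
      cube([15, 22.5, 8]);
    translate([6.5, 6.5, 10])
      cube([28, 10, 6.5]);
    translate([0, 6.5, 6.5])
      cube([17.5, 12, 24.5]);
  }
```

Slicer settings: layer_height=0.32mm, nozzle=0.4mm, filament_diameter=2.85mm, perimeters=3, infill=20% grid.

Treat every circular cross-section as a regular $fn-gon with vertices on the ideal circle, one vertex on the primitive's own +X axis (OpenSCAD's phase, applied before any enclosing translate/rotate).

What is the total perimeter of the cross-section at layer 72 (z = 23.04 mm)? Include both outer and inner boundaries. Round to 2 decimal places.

At z = 23.04 mm: the cone does not reach this height (z outside [0, 14.5]); the cube at (15.5, 10) is absent (z outside [3, 11]); the cube at (6.5, 6.5) is not intersected at this z (z outside [10, 16.5]); the cube at (0, 6.5) is present — its section is the full 17.5×12 rectangle (perimeter 59.00 mm); Taking the union: only the 17.5×12 cube at (0, 6.5) is present, so the union is just that shape — boundary = 59.00 mm; (rotated 25° about Z; rotation is an isometry so areas/perimeters/island counts are preserved). Overall, the cross-section is a single solid region. Total boundary length (outer) = 59.00 mm.

59.00 mm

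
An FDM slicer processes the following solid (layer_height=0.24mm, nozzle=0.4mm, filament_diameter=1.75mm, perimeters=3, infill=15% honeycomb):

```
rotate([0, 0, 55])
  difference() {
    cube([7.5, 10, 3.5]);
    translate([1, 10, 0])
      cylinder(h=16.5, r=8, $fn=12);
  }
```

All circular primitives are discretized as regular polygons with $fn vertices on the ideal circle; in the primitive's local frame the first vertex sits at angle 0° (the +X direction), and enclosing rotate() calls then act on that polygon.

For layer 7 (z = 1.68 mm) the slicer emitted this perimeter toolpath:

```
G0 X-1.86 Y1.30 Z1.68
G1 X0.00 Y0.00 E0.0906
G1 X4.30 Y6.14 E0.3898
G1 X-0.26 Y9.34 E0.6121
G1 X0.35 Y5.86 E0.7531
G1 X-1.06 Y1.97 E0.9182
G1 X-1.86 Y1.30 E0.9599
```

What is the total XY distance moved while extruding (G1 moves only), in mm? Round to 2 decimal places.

24.05 mm

Sum the Euclidean lengths of each G1 segment: total = 24.05 mm.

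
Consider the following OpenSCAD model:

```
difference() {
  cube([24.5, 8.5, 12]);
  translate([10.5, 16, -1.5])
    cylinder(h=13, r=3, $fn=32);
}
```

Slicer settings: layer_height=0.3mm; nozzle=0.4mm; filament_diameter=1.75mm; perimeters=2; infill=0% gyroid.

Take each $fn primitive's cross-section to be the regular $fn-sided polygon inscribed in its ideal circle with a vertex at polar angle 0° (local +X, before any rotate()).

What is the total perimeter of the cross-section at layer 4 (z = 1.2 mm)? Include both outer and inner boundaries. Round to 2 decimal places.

At z = 1.2 mm: the cube is present — its section is the full 24.5×8.5 rectangle (perimeter 66.00 mm); the r=3 cylinder at (10.5, 16) gives a regular 32-gon of circumradius 3 (constant along its height) (perimeter = 2·32·3.000·sin(180°/32) = 18.82 mm); Taking the first minus the rest: starting from the 24.5×8.5 cube, the r=3 cylinder at (10.5, 16) misses the remaining region (no effect) — boundary = 66.00 mm. Overall, the cross-section is a single solid region. Total boundary length (outer) = 66.00 mm.

66.00 mm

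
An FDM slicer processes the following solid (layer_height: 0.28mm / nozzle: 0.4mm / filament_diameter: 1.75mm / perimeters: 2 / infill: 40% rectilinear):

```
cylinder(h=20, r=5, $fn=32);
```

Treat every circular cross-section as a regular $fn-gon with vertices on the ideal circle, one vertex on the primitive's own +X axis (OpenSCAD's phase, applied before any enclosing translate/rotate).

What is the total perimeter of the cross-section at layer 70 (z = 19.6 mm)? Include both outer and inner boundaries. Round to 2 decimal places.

31.37 mm

At z = 19.6 mm: the r=5 cylinder gives a regular 32-gon of circumradius 5 (constant along its height) (perimeter = 2·32·5.000·sin(180°/32) = 31.37 mm). Overall, the cross-section is a single solid region. Total boundary length (outer) = 31.37 mm.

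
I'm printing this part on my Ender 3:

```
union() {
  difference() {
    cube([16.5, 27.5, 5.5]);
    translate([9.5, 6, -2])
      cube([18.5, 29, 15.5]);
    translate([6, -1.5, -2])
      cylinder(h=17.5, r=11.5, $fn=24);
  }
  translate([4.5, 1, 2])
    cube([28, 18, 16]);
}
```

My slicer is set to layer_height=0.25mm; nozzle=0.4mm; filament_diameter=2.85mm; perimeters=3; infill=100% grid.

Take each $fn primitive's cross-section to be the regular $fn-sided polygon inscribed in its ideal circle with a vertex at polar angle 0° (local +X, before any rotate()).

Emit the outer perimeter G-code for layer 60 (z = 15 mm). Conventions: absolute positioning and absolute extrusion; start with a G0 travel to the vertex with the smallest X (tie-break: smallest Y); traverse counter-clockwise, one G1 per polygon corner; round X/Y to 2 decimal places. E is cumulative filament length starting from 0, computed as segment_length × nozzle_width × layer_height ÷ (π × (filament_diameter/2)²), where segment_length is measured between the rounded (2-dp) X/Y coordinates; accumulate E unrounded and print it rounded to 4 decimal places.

G0 X4.50 Y1.00 Z15.00
G1 X32.50 Y1.00 E0.4389
G1 X32.50 Y19.00 E0.7211
G1 X4.50 Y19.00 E1.1600
G1 X4.50 Y1.00 E1.4421

At z = 15 mm: the cube does not reach this height (z outside [0, 5.5]); the cube at (9.5, 6) is absent (z outside [-2, 13.5]); the r=11.5 cylinder at (6, -1.5) gives a regular 24-gon of circumradius 11.5 (constant along its height); Taking the first minus the rest: the first operand is absent here, so nothing remains; the cube at (4.5, 1) is present — its section is the full 28×18 rectangle; Taking the union: only the 28×18 cube at (4.5, 1) is present, so the union is just that shape — 1 connected region. The outline is a single polygon with 4 vertices. Extrusion per mm of travel: 0.4 × 0.25 / (π × 1.425²) = 0.015675. Accumulating E over each segment gives final E = 1.4421.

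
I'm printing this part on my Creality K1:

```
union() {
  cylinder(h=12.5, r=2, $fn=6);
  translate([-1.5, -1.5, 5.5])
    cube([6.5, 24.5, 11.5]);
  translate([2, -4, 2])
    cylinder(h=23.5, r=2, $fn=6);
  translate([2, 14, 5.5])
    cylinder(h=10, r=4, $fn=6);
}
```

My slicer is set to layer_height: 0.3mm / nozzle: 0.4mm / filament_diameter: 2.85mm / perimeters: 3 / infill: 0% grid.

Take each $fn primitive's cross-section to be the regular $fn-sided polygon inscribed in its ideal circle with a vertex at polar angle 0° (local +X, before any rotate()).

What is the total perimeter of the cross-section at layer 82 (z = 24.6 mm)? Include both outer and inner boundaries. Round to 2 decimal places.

12.00 mm

At z = 24.6 mm: the cylinder is not intersected at this z (z outside [0, 12.5]); the cube at (-1.5, -1.5) does not reach this height (z outside [5.5, 17]); the r=2 cylinder at (2, -4) contributes a regular 6-gon of circumradius 2 (perimeter = 2·6·2.000·sin(180°/6) = 12.00 mm); the cylinder at (2, 14) does not reach this height (z outside [5.5, 15.5]); Combining (union): only the r=2 cylinder at (2, -4) is present, so the union is just that shape — boundary = 12.00 mm. Overall, the cross-section is a single solid region. Total boundary length (outer) = 12.00 mm.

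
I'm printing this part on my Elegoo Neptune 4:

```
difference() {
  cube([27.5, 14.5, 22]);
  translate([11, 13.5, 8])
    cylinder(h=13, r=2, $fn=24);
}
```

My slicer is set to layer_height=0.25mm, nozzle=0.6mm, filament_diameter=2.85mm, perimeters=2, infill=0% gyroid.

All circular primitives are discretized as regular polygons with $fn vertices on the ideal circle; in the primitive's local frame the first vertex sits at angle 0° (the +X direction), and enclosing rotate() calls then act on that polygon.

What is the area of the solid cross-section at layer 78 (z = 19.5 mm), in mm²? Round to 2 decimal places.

At z = 19.5 mm: the 27.5×14.5 cube contributes its full rectangle (area 398.75 mm²); the r=2 cylinder at (11, 13.5) contributes a regular 24-gon of circumradius 2 (area = (24/2)·2.000²·sin(360°/24) = 12.42 mm²); Taking the first minus the rest: starting from the 27.5×14.5 cube (398.75 mm²), the r=2 cylinder at (11, 13.5) partially overlaps it — only the 10.01 mm² overlap (of its 12.42 mm²) is removed, clipping the outline — area = 388.74 mm². Overall, the cross-section is a single solid region. Net area = 388.74 mm².

388.74 mm²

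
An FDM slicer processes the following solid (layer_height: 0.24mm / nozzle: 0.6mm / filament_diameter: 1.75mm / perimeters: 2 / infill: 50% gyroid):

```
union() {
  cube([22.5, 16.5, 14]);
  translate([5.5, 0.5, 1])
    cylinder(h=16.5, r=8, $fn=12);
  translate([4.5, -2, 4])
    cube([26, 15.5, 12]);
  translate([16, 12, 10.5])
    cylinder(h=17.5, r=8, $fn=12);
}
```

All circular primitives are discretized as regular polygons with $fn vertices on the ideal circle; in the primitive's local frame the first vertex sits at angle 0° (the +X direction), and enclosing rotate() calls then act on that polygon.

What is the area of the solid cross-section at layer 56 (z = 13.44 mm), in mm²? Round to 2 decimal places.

643.82 mm²

At z = 13.44 mm: the cube is present — its section is the full 22.5×16.5 rectangle (area 371.25 mm²); the r=8 cylinder at (5.5, 0.5) contributes a regular 12-gon of circumradius 8 (area = (12/2)·8.000²·sin(360°/12) = 192.00 mm²); the cube at (4.5, -2) is present — its section is the full 26×15.5 rectangle (area 403.00 mm²); the cylinder at (16, 12): section is a regular 12-gon, circumradius r=8 (area = (12/2)·8.000²·sin(360°/12) = 192.00 mm²); Taking the union: the regions partially overlap — summed areas 1158.25 mm² minus the doubly-counted overlap 514.43 mm² gives 643.82 mm² — area = 643.82 mm². Overall, the cross-section is a single solid region. Net area = 643.82 mm².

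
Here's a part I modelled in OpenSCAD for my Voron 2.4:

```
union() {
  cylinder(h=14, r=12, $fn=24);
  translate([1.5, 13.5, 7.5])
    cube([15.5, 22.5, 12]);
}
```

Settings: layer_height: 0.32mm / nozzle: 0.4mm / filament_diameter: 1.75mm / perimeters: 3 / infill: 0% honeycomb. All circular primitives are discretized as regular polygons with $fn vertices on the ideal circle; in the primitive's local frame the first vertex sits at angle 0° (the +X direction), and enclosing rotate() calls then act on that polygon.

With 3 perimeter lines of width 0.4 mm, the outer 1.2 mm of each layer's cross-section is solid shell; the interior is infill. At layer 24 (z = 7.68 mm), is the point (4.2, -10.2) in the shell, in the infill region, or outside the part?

shell

At z = 7.68 mm: the r=12 cylinder contributes a regular 24-gon of circumradius 12; the cube at (1.5, 13.5) is present — its section is the full 15.5×22.5 rectangle; Merging all regions: the 2 present regions are separate (no shared area or edge), so areas and boundary lengths simply add and each stays a separate island — 2 connected regions. Overall, the cross-section has 2 separate islands. The nearest boundary edge runs (6.00, -10.39)→(3.11, -11.59); distance from the point to it = 0.87 mm. (Shell/infill is judged within the island containing the point — the largest one.) The point is inside the cross-section, 0.87 mm from the nearest boundary — within the 1.2 mm shell band (3 × 0.4).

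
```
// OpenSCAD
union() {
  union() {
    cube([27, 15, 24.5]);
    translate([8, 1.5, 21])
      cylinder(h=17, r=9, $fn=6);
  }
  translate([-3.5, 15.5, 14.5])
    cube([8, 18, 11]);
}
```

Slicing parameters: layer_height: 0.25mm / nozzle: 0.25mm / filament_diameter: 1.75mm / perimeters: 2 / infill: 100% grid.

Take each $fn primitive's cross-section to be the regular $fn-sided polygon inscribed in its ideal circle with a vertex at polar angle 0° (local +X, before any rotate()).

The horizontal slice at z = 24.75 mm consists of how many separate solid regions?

2

At z = 24.75 mm: the cube is not intersected at this z (z outside [0, 24.5]); the cylinder at (8, 1.5): section is a regular 6-gon, circumradius r=9; Taking the union: only the r=9 cylinder at (8, 1.5) is present, so the union is just that shape — 1 connected region; the cube at (-3.5, 15.5) is present — its section is the full 8×18 rectangle; Merging all regions: the 2 present regions are separate (no shared area or edge), so areas and boundary lengths simply add and each stays a separate island — 2 connected regions. The result has 2 disconnected regions.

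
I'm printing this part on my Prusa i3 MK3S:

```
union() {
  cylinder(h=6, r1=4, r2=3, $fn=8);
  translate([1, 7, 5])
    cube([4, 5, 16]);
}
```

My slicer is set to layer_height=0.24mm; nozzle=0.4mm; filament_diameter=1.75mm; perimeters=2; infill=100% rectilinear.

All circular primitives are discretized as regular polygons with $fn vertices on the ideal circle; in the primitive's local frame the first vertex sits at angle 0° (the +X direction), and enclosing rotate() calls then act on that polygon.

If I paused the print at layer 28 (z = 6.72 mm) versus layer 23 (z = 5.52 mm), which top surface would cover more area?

layer 23 (z = 5.52 mm)

Layer 28 (z = 6.72): the cone does not reach this height (z outside [0, 6]); the 4×5 cube at (1, 7) contributes its full rectangle (area 20.00 mm²); Merging all regions: only the 4×5 cube at (1, 7) is present, so the union is just that shape — area = 20.00 mm². So its area = 20.00 mm². Layer 23 (z = 5.52): the cone: at t=0.920 of its height the radius interpolates to r₁+(r₂−r₁)t = 3.080, giving a regular 8-gon of that circumradius (area = (8/2)·3.080²·sin(360°/8) = 26.83 mm²); the cube at (1, 7) is present — its section is the full 4×5 rectangle (area 20.00 mm²); Merging all regions: the 2 present regions are separate (no shared area or edge), so areas and boundary lengths simply add and each stays a separate island — area = 46.83 mm². So its area = 46.83 mm². Layer 23 is larger (46.83 vs 20.00 mm²).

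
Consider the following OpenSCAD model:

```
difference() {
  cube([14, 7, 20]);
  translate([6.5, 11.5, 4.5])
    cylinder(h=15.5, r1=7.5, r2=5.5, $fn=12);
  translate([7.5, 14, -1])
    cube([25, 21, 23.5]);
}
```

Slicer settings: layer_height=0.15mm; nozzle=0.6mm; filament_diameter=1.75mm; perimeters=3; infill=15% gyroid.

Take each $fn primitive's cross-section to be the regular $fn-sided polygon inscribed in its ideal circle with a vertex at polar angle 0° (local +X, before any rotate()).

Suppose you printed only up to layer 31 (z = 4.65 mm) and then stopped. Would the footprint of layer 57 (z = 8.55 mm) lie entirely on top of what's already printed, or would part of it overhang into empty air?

Compare the two slices. At z = 4.65: the cube (footprint 14×7) is included at this height (area 98.00 mm²); the cone at (6.5, 11.5): at t=0.010 of its height the radius interpolates to r₁+(r₂−r₁)t = 7.481, giving a regular 12-gon of that circumradius (area = (12/2)·7.481²·sin(360°/12) = 167.88 mm²); the cube at (7.5, 14) is present — its section is the full 25×21 rectangle (area 525.00 mm²); After the difference (first − rest): starting from the 14×7 cube (98.00 mm²), the cone at (6.5, 11.5) partially overlaps it — only the 22.46 mm² overlap (of its 167.88 mm²) is removed, clipping the outline; the 25×21 cube at (7.5, 14) misses the remaining region (no effect) — area = 75.54 mm². At z = 8.55: the 14×7 cube contributes its full rectangle (area 98.00 mm²); the cone at (6.5, 11.5): at t=0.261 of its height the radius interpolates to r₁+(r₂−r₁)t = 6.977, giving a regular 12-gon of that circumradius (area = (12/2)·6.977²·sin(360°/12) = 146.05 mm²); the cube at (7.5, 14) is present — its section is the full 25×21 rectangle (area 525.00 mm²); Taking the first minus the rest: starting from the 14×7 cube (98.00 mm²), the cone at (6.5, 11.5) partially overlaps it — only the 16.40 mm² overlap (of its 146.05 mm²) is removed, clipping the outline; the 25×21 cube at (7.5, 14) misses the remaining region (no effect) — area = 81.60 mm². Checking containment: at z = 8.55 the cross-section extends beyond the z = 4.65 cross-section by about 6.06 mm².

part overhangs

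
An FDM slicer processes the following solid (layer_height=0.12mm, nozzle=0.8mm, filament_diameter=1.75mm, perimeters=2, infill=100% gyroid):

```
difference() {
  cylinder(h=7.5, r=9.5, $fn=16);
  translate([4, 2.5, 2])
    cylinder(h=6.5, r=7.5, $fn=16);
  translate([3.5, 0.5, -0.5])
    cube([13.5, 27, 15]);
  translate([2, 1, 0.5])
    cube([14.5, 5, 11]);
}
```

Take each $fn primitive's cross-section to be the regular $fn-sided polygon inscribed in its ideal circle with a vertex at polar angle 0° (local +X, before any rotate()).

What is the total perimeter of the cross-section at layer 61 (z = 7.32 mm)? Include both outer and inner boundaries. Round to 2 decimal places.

67.93 mm

At z = 7.32 mm: the r=9.5 cylinder gives a regular 16-gon of circumradius 9.5 (constant along its height) (perimeter = 2·16·9.500·sin(180°/16) = 59.31 mm); the r=7.5 cylinder at (4, 2.5) contributes a regular 16-gon of circumradius 7.5 (perimeter = 2·16·7.500·sin(180°/16) = 46.82 mm); the cube at (3.5, 0.5) is present — its section is the full 13.5×27 rectangle (perimeter 81.00 mm); the cube at (2, 1) (footprint 14.5×5) is included at this height (perimeter 39.00 mm); Subtracting the remaining from the first: starting from the r=9.5 cylinder, the r=7.5 cylinder at (4, 2.5) partially overlaps it — only the 138.73 mm² overlap (of its 172.21 mm²) is removed, clipping the outline; the 13.5×27 cube at (3.5, 0.5) misses the remaining region (no effect); the 14.5×5 cube at (2, 1) misses the remaining region (no effect) — boundary = 67.93 mm. Overall, the cross-section is a single solid region. Total boundary length (outer) = 67.93 mm.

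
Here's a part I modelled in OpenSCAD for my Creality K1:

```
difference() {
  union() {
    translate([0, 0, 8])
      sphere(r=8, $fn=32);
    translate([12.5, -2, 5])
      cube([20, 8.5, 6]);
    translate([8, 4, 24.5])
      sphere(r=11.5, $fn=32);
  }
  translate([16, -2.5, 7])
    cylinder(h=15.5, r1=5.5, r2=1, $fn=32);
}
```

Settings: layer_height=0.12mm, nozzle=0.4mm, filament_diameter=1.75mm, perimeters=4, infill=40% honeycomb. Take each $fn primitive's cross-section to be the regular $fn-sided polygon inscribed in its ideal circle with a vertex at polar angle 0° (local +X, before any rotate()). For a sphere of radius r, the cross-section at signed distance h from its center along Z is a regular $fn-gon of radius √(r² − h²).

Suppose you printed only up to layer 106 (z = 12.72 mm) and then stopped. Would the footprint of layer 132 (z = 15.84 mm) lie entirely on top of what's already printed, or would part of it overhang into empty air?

Compare the two slices. At z = 12.72: the r=8 sphere slices to a regular 32-gon of circumradius 6.459 (√(r²−h²) with h=4.72 from center) (area = (32/2)·6.459²·sin(360°/32) = 130.23 mm²); the cube at (12.5, -2) is absent (z outside [5, 11]); the sphere at (8, 4) is not intersected at this z (|z−center|=11.780 > r=11.5); Combining (union): only the r=8 sphere is present, so the union is just that shape — area = 130.23 mm²; the cone at (16, -2.5) (r1=5.5→r2=1) has section circumradius 3.839 here — a regular 32-gon (area = (32/2)·3.839²·sin(360°/32) = 46.01 mm²); Taking the first minus the rest: starting from the result so far (130.23 mm²), the cone at (16, -2.5) misses the remaining region (no effect) — area = 130.23 mm². At z = 15.84: the r=8 sphere slices to a regular 32-gon of circumradius 1.592 (√(r²−h²) with h=7.84 from center) (area = (32/2)·1.592²·sin(360°/32) = 7.91 mm²); the cube at (12.5, -2) is absent (z outside [5, 11]); the sphere at (8, 4): section is a regular 32-gon, circumradius = √(r²−h²) = √(11.5²−8.66²) = 7.567 (area = (32/2)·7.567²·sin(360°/32) = 178.72 mm²); Merging all regions: the regions partially overlap — summed areas 186.63 mm² minus the doubly-counted overlap 0.17 mm² gives 186.46 mm² — area = 186.46 mm²; the cone at (16, -2.5) contributes a regular 32-gon of circumradius 2.934 (interpolated between r1=5.5 and r2=1 at t=0.570) (area = (32/2)·2.934²·sin(360°/32) = 26.86 mm²); After the difference (first − rest): starting from that combined region (186.46 mm²), the cone at (16, -2.5) partially overlaps it — only the 0.18 mm² overlap (of its 26.86 mm²) is removed, clipping the outline — area = 186.28 mm². Checking containment: at z = 15.84 the cross-section extends beyond the z = 12.72 cross-section by about 141.12 mm².

part overhangs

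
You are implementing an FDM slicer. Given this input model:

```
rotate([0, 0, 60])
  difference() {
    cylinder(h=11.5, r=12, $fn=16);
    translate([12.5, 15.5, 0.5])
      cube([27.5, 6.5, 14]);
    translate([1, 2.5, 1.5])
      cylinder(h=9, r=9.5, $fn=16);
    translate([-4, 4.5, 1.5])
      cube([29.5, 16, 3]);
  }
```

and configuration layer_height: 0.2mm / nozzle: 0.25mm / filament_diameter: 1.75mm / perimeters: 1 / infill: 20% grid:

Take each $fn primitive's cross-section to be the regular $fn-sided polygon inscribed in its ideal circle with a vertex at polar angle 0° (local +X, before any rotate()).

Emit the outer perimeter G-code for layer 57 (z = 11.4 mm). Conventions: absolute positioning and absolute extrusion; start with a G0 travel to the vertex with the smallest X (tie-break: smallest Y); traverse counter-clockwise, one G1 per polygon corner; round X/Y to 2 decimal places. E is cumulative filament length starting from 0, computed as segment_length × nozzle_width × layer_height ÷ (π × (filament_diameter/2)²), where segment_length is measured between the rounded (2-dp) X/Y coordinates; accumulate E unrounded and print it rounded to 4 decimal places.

G0 X-11.90 Y1.57 Z11.40
G1 X-11.59 Y-3.11 E0.0975
G1 X-9.52 Y-7.31 E0.1948
G1 X-6.00 Y-10.39 E0.2921
G1 X-1.57 Y-11.90 E0.3894
G1 X3.11 Y-11.59 E0.4869
G1 X7.31 Y-9.52 E0.5842
G1 X10.39 Y-6.00 E0.6814
G1 X11.90 Y-1.57 E0.7787
G1 X11.59 Y3.11 E0.8762
G1 X9.52 Y7.31 E0.9735
G1 X6.00 Y10.39 E1.0708
G1 X1.57 Y11.90 E1.1681
G1 X-3.11 Y11.59 E1.2656
G1 X-7.31 Y9.52 E1.3629
G1 X-10.39 Y6.00 E1.4601
G1 X-11.90 Y1.57 E1.5574

At z = 11.4 mm: the r=12 cylinder contributes a regular 16-gon of circumradius 12; the cube at (12.5, 15.5) (footprint 27.5×6.5) is included at this height; the cylinder at (1, 2.5) is absent (z outside [1.5, 10.5]); the cube at (-4, 4.5) does not reach this height (z outside [1.5, 4.5]); Taking the first minus the rest: starting from the r=12 cylinder, the 27.5×6.5 cube at (12.5, 15.5) misses the remaining region (no effect) — 1 connected region; (whole slice rotated 60° about Z — lengths, areas and connectivity unchanged). The outline is a single polygon with 16 vertices. Extrusion per mm of travel: 0.25 × 0.2 / (π × 0.875²) = 0.020788. Accumulating E over each segment gives final E = 1.5574.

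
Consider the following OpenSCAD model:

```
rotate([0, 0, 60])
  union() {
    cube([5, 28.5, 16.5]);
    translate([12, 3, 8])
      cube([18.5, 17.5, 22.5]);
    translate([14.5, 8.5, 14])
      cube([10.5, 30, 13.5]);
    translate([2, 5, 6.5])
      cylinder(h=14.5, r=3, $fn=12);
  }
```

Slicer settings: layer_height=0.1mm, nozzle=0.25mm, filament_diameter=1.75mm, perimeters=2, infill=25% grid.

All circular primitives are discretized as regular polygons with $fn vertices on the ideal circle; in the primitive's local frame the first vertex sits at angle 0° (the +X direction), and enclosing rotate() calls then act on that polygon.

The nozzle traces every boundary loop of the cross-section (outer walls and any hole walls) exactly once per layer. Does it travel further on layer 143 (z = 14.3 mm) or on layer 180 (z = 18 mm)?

Layer 143 (z = 14.3): the 5×28.5 cube contributes its full rectangle (perimeter 67.00 mm); the cube at (12, 3) (footprint 18.5×17.5) is included at this height (perimeter 72.00 mm); the 10.5×30 cube at (14.5, 8.5) contributes its full rectangle (perimeter 81.00 mm); the r=3 cylinder at (2, 5) contributes a regular 12-gon of circumradius 3 (perimeter = 2·12·3.000·sin(180°/12) = 18.63 mm); Combining (union): the regions partially overlap (shared area 150.25 mm²), so the edge portions inside another operand are dropped and the merged outline is re-measured after clipping — boundary = 175.60 mm; (whole slice rotated 60° about Z — lengths, areas and connectivity unchanged). So its perimeter = 175.60 mm. Layer 180 (z = 18): the cube does not reach this height (z outside [0, 16.5]); the cube at (12, 3) is present — its section is the full 18.5×17.5 rectangle (perimeter 72.00 mm); the cube at (14.5, 8.5) is present — its section is the full 10.5×30 rectangle (perimeter 81.00 mm); the r=3 cylinder at (2, 5) gives a regular 12-gon of circumradius 3 (constant along its height) (perimeter = 2·12·3.000·sin(180°/12) = 18.63 mm); Merging all regions: the regions partially overlap (shared area 126.00 mm²), so the edge portions inside another operand are dropped and the merged outline is re-measured after clipping — boundary = 126.63 mm; (rotated 60° about Z; rotation is an isometry so areas/perimeters/island counts are preserved). So its perimeter = 126.63 mm. Layer 143 is larger (175.60 vs 126.63 mm).

layer 143 (z = 14.3 mm)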